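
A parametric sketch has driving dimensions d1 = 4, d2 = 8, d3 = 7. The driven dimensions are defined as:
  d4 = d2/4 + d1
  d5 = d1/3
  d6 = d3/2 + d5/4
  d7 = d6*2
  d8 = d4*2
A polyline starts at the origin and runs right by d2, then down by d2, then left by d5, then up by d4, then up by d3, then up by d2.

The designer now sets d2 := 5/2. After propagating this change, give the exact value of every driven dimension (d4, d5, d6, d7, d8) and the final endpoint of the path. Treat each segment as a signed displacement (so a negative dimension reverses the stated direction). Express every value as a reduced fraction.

d4 = 37/8
d5 = 4/3
d6 = 23/6
d7 = 23/3
d8 = 37/4
endpoint = (7/6, 93/8)

Apply edit: d2 := 5/2
  d4 = d2/4 + d1 = 37/8
  d5 = d1/3 = 4/3
  d6 = d3/2 + d5/4 = 23/6
  d7 = d6*2 = 23/3
  d8 = d4*2 = 37/4
Walk from origin (0, 0):
  seg 1: right by d2 = 5/2 → (5/2, 0)
  seg 2: down by d2 = 5/2 → (5/2, -5/2)
  seg 3: left by d5 = 4/3 → (7/6, -5/2)
  seg 4: up by d4 = 37/8 → (7/6, 17/8)
  seg 5: up by d3 = 7 → (7/6, 73/8)
  seg 6: up by d2 = 5/2 → (7/6, 93/8)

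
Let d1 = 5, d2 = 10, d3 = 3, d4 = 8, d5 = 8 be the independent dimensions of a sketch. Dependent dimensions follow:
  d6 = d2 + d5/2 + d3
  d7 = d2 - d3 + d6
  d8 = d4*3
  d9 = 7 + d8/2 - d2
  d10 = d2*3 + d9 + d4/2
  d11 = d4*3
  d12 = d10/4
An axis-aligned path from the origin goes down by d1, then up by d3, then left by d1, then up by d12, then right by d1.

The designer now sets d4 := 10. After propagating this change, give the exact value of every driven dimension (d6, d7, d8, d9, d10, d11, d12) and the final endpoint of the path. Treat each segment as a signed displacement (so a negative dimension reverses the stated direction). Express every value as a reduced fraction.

d6 = 17
d7 = 24
d8 = 30
d9 = 12
d10 = 47
d11 = 30
d12 = 47/4
endpoint = (0, 39/4)

Apply edit: d4 := 10
  d6 = d2 + d5/2 + d3 = 17
  d7 = d2 - d3 + d6 = 24
  d8 = d4*3 = 30
  d9 = 7 + d8/2 - d2 = 12
  d10 = d2*3 + d9 + d4/2 = 47
  d11 = d4*3 = 30
  d12 = d10/4 = 47/4
Walk from origin (0, 0):
  seg 1: down by d1 = 5 → (0, -5)
  seg 2: up by d3 = 3 → (0, -2)
  seg 3: left by d1 = 5 → (-5, -2)
  seg 4: up by d12 = 47/4 → (-5, 39/4)
  seg 5: right by d1 = 5 → (0, 39/4)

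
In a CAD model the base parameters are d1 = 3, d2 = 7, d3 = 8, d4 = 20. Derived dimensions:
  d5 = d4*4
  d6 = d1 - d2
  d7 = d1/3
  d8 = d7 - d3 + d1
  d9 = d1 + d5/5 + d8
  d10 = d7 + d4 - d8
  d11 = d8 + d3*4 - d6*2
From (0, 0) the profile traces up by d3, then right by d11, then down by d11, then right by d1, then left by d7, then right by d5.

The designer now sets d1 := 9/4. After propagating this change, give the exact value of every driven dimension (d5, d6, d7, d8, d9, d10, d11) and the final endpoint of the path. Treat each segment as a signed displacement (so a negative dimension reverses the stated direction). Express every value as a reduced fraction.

d5 = 80
d6 = -19/4
d7 = 3/4
d8 = -5
d9 = 53/4
d10 = 103/4
d11 = 73/2
endpoint = (118, -57/2)

Apply edit: d1 := 9/4
  d5 = d4*4 = 80
  d6 = d1 - d2 = -19/4
  d7 = d1/3 = 3/4
  d8 = d7 - d3 + d1 = -5
  d9 = d1 + d5/5 + d8 = 53/4
  d10 = d7 + d4 - d8 = 103/4
  d11 = d8 + d3*4 - d6*2 = 73/2
Walk from origin (0, 0):
  seg 1: up by d3 = 8 → (0, 8)
  seg 2: right by d11 = 73/2 → (73/2, 8)
  seg 3: down by d11 = 73/2 → (73/2, -57/2)
  seg 4: right by d1 = 9/4 → (155/4, -57/2)
  seg 5: left by d7 = 3/4 → (38, -57/2)
  seg 6: right by d5 = 80 → (118, -57/2)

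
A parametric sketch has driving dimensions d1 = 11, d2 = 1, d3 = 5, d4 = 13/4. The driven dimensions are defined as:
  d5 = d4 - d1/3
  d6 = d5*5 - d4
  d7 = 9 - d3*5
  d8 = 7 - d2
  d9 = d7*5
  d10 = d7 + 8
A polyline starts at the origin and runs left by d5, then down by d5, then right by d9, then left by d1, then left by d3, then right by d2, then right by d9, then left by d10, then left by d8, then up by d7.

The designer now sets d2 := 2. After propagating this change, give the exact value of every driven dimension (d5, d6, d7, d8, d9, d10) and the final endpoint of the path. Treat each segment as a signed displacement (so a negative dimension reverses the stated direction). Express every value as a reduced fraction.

Apply edit: d2 := 2
  d5 = d4 - d1/3 = -5/12
  d6 = d5*5 - d4 = -16/3
  d7 = 9 - d3*5 = -16
  d8 = 7 - d2 = 5
  d9 = d7*5 = -80
  d10 = d7 + 8 = -8
Walk from origin (0, 0):
  seg 1: left by d5 = -5/12 → (5/12, 0)
  seg 2: down by d5 = -5/12 → (5/12, 5/12)
  seg 3: right by d9 = -80 → (-955/12, 5/12)
  seg 4: left by d1 = 11 → (-1087/12, 5/12)
  seg 5: left by d3 = 5 → (-1147/12, 5/12)
  seg 6: right by d2 = 2 → (-1123/12, 5/12)
  seg 7: right by d9 = -80 → (-2083/12, 5/12)
  seg 8: left by d10 = -8 → (-1987/12, 5/12)
  seg 9: left by d8 = 5 → (-2047/12, 5/12)
  seg 10: up by d7 = -16 → (-2047/12, -187/12)

d5 = -5/12
d6 = -16/3
d7 = -16
d8 = 5
d9 = -80
d10 = -8
endpoint = (-2047/12, -187/12)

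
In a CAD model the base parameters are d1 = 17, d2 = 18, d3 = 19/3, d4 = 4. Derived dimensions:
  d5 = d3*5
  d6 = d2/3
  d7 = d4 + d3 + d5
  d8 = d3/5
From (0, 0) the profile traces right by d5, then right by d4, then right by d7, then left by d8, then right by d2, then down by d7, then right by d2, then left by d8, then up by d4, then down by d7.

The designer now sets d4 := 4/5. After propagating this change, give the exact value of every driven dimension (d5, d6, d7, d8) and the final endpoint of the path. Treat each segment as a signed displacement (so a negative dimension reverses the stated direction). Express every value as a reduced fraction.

Apply edit: d4 := 4/5
  d5 = d3*5 = 95/3
  d6 = d2/3 = 6
  d7 = d4 + d3 + d5 = 194/5
  d8 = d3/5 = 19/15
Walk from origin (0, 0):
  seg 1: right by d5 = 95/3 → (95/3, 0)
  seg 2: right by d4 = 4/5 → (487/15, 0)
  seg 3: right by d7 = 194/5 → (1069/15, 0)
  seg 4: left by d8 = 19/15 → (70, 0)
  seg 5: right by d2 = 18 → (88, 0)
  seg 6: down by d7 = 194/5 → (88, -194/5)
  seg 7: right by d2 = 18 → (106, -194/5)
  seg 8: left by d8 = 19/15 → (1571/15, -194/5)
  seg 9: up by d4 = 4/5 → (1571/15, -38)
  seg 10: down by d7 = 194/5 → (1571/15, -384/5)

d5 = 95/3
d6 = 6
d7 = 194/5
d8 = 19/15
endpoint = (1571/15, -384/5)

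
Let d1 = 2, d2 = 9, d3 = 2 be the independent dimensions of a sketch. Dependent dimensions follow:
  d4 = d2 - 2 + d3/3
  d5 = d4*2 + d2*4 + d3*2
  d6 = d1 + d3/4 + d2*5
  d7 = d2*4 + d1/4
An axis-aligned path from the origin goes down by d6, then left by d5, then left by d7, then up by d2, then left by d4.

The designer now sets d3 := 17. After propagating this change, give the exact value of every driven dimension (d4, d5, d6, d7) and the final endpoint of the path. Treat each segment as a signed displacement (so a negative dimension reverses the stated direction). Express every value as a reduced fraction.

Apply edit: d3 := 17
  d4 = d2 - 2 + d3/3 = 38/3
  d5 = d4*2 + d2*4 + d3*2 = 286/3
  d6 = d1 + d3/4 + d2*5 = 205/4
  d7 = d2*4 + d1/4 = 73/2
Walk from origin (0, 0):
  seg 1: down by d6 = 205/4 → (0, -205/4)
  seg 2: left by d5 = 286/3 → (-286/3, -205/4)
  seg 3: left by d7 = 73/2 → (-791/6, -205/4)
  seg 4: up by d2 = 9 → (-791/6, -169/4)
  seg 5: left by d4 = 38/3 → (-289/2, -169/4)

d4 = 38/3
d5 = 286/3
d6 = 205/4
d7 = 73/2
endpoint = (-289/2, -169/4)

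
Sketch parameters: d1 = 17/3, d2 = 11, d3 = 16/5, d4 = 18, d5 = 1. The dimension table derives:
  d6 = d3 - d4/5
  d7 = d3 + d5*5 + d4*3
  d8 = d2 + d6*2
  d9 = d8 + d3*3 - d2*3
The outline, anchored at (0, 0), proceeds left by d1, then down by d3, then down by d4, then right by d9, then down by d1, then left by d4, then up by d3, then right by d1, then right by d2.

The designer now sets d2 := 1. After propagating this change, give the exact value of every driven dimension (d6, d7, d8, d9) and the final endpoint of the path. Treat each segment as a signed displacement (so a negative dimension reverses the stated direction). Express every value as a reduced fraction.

d6 = -2/5
d7 = 311/5
d8 = 1/5
d9 = 34/5
endpoint = (-51/5, -71/3)

Apply edit: d2 := 1
  d6 = d3 - d4/5 = -2/5
  d7 = d3 + d5*5 + d4*3 = 311/5
  d8 = d2 + d6*2 = 1/5
  d9 = d8 + d3*3 - d2*3 = 34/5
Walk from origin (0, 0):
  seg 1: left by d1 = 17/3 → (-17/3, 0)
  seg 2: down by d3 = 16/5 → (-17/3, -16/5)
  seg 3: down by d4 = 18 → (-17/3, -106/5)
  seg 4: right by d9 = 34/5 → (17/15, -106/5)
  seg 5: down by d1 = 17/3 → (17/15, -403/15)
  seg 6: left by d4 = 18 → (-253/15, -403/15)
  seg 7: up by d3 = 16/5 → (-253/15, -71/3)
  seg 8: right by d1 = 17/3 → (-56/5, -71/3)
  seg 9: right by d2 = 1 → (-51/5, -71/3)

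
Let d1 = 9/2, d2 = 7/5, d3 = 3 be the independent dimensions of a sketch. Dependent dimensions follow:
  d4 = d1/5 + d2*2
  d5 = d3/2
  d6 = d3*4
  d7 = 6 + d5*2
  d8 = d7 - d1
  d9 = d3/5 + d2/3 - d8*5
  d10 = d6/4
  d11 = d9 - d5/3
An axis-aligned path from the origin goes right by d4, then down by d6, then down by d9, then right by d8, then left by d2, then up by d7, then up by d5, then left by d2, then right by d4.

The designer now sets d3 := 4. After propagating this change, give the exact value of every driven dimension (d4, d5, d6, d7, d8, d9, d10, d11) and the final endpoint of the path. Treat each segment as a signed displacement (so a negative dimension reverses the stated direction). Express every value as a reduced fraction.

d4 = 37/10
d5 = 2
d6 = 16
d7 = 10
d8 = 11/2
d9 = -787/30
d10 = 4
d11 = -269/10
endpoint = (101/10, 667/30)

Apply edit: d3 := 4
  d4 = d1/5 + d2*2 = 37/10
  d5 = d3/2 = 2
  d6 = d3*4 = 16
  d7 = 6 + d5*2 = 10
  d8 = d7 - d1 = 11/2
  d9 = d3/5 + d2/3 - d8*5 = -787/30
  d10 = d6/4 = 4
  d11 = d9 - d5/3 = -269/10
Walk from origin (0, 0):
  seg 1: right by d4 = 37/10 → (37/10, 0)
  seg 2: down by d6 = 16 → (37/10, -16)
  seg 3: down by d9 = -787/30 → (37/10, 307/30)
  seg 4: right by d8 = 11/2 → (46/5, 307/30)
  seg 5: left by d2 = 7/5 → (39/5, 307/30)
  seg 6: up by d7 = 10 → (39/5, 607/30)
  seg 7: up by d5 = 2 → (39/5, 667/30)
  seg 8: left by d2 = 7/5 → (32/5, 667/30)
  seg 9: right by d4 = 37/10 → (101/10, 667/30)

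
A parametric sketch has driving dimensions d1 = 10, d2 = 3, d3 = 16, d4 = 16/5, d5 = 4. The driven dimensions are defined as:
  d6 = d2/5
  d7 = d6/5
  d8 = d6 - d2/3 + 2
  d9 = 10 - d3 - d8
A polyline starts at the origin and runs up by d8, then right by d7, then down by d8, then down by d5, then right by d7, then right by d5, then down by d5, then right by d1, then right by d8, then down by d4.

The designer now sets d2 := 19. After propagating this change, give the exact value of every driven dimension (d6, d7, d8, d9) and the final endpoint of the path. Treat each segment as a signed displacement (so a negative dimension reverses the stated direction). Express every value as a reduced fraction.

d6 = 19/5
d7 = 19/25
d8 = -8/15
d9 = -82/15
endpoint = (1124/75, -56/5)

Apply edit: d2 := 19
  d6 = d2/5 = 19/5
  d7 = d6/5 = 19/25
  d8 = d6 - d2/3 + 2 = -8/15
  d9 = 10 - d3 - d8 = -82/15
Walk from origin (0, 0):
  seg 1: up by d8 = -8/15 → (0, -8/15)
  seg 2: right by d7 = 19/25 → (19/25, -8/15)
  seg 3: down by d8 = -8/15 → (19/25, 0)
  seg 4: down by d5 = 4 → (19/25, -4)
  seg 5: right by d7 = 19/25 → (38/25, -4)
  seg 6: right by d5 = 4 → (138/25, -4)
  seg 7: down by d5 = 4 → (138/25, -8)
  seg 8: right by d1 = 10 → (388/25, -8)
  seg 9: right by d8 = -8/15 → (1124/75, -8)
  seg 10: down by d4 = 16/5 → (1124/75, -56/5)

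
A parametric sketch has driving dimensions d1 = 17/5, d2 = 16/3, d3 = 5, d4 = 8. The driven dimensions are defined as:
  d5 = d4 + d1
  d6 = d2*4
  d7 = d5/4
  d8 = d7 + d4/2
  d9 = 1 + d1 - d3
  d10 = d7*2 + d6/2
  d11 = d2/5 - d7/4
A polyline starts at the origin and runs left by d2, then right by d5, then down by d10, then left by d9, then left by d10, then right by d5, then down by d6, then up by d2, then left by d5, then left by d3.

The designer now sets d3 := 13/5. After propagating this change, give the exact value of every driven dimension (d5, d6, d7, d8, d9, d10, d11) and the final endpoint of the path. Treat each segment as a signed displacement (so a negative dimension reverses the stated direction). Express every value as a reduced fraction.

d5 = 57/5
d6 = 64/3
d7 = 57/20
d8 = 137/20
d9 = 9/5
d10 = 491/30
d11 = 17/48
endpoint = (-147/10, -971/30)

Apply edit: d3 := 13/5
  d5 = d4 + d1 = 57/5
  d6 = d2*4 = 64/3
  d7 = d5/4 = 57/20
  d8 = d7 + d4/2 = 137/20
  d9 = 1 + d1 - d3 = 9/5
  d10 = d7*2 + d6/2 = 491/30
  d11 = d2/5 - d7/4 = 17/48
Walk from origin (0, 0):
  seg 1: left by d2 = 16/3 → (-16/3, 0)
  seg 2: right by d5 = 57/5 → (91/15, 0)
  seg 3: down by d10 = 491/30 → (91/15, -491/30)
  seg 4: left by d9 = 9/5 → (64/15, -491/30)
  seg 5: left by d10 = 491/30 → (-121/10, -491/30)
  seg 6: right by d5 = 57/5 → (-7/10, -491/30)
  seg 7: down by d6 = 64/3 → (-7/10, -377/10)
  seg 8: up by d2 = 16/3 → (-7/10, -971/30)
  seg 9: left by d5 = 57/5 → (-121/10, -971/30)
  seg 10: left by d3 = 13/5 → (-147/10, -971/30)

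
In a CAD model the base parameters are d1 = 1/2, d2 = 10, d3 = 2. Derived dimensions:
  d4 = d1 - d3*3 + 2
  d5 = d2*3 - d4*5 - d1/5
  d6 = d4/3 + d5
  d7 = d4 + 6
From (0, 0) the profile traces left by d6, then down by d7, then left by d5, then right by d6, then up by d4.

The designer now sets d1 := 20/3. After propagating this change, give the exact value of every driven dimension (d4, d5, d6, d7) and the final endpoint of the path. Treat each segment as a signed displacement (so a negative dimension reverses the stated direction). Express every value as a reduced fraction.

d4 = 8/3
d5 = 46/3
d6 = 146/9
d7 = 26/3
endpoint = (-46/3, -6)

Apply edit: d1 := 20/3
  d4 = d1 - d3*3 + 2 = 8/3
  d5 = d2*3 - d4*5 - d1/5 = 46/3
  d6 = d4/3 + d5 = 146/9
  d7 = d4 + 6 = 26/3
Walk from origin (0, 0):
  seg 1: left by d6 = 146/9 → (-146/9, 0)
  seg 2: down by d7 = 26/3 → (-146/9, -26/3)
  seg 3: left by d5 = 46/3 → (-284/9, -26/3)
  seg 4: right by d6 = 146/9 → (-46/3, -26/3)
  seg 5: up by d4 = 8/3 → (-46/3, -6)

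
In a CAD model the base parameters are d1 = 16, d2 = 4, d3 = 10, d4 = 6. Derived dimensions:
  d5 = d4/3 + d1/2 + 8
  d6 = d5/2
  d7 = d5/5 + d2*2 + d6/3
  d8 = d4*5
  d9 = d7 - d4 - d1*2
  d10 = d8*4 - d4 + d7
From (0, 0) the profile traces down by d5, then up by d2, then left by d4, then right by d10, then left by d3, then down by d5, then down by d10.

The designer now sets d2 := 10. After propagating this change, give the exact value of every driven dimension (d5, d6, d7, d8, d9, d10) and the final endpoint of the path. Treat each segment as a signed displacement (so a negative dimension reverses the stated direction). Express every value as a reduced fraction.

d5 = 18
d6 = 9
d7 = 133/5
d8 = 30
d9 = -57/5
d10 = 703/5
endpoint = (623/5, -833/5)

Apply edit: d2 := 10
  d5 = d4/3 + d1/2 + 8 = 18
  d6 = d5/2 = 9
  d7 = d5/5 + d2*2 + d6/3 = 133/5
  d8 = d4*5 = 30
  d9 = d7 - d4 - d1*2 = -57/5
  d10 = d8*4 - d4 + d7 = 703/5
Walk from origin (0, 0):
  seg 1: down by d5 = 18 → (0, -18)
  seg 2: up by d2 = 10 → (0, -8)
  seg 3: left by d4 = 6 → (-6, -8)
  seg 4: right by d10 = 703/5 → (673/5, -8)
  seg 5: left by d3 = 10 → (623/5, -8)
  seg 6: down by d5 = 18 → (623/5, -26)
  seg 7: down by d10 = 703/5 → (623/5, -833/5)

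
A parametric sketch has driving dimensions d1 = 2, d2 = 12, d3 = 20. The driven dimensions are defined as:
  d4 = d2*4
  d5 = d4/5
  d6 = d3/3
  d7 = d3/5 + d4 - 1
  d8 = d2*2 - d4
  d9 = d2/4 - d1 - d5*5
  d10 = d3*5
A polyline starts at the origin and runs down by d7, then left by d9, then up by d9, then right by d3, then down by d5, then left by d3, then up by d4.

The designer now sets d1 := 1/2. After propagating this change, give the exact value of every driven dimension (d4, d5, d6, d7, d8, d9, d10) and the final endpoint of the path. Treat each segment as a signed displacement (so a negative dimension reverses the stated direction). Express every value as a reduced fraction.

d4 = 48
d5 = 48/5
d6 = 20/3
d7 = 51
d8 = -24
d9 = -91/2
d10 = 100
endpoint = (91/2, -581/10)

Apply edit: d1 := 1/2
  d4 = d2*4 = 48
  d5 = d4/5 = 48/5
  d6 = d3/3 = 20/3
  d7 = d3/5 + d4 - 1 = 51
  d8 = d2*2 - d4 = -24
  d9 = d2/4 - d1 - d5*5 = -91/2
  d10 = d3*5 = 100
Walk from origin (0, 0):
  seg 1: down by d7 = 51 → (0, -51)
  seg 2: left by d9 = -91/2 → (91/2, -51)
  seg 3: up by d9 = -91/2 → (91/2, -193/2)
  seg 4: right by d3 = 20 → (131/2, -193/2)
  seg 5: down by d5 = 48/5 → (131/2, -1061/10)
  seg 6: left by d3 = 20 → (91/2, -1061/10)
  seg 7: up by d4 = 48 → (91/2, -581/10)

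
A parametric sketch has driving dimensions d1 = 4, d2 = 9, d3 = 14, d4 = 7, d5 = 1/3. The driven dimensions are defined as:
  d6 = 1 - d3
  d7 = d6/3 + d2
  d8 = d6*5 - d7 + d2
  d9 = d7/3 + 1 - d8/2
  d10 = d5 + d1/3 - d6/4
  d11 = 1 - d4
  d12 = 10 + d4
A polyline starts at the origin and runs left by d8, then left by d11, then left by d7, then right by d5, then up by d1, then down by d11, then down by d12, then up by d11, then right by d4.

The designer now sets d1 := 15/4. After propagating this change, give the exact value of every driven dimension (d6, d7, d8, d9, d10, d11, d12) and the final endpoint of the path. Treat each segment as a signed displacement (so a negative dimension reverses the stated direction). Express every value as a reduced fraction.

d6 = -13
d7 = 14/3
d8 = -182/3
d9 = 296/9
d10 = 29/6
d11 = -6
d12 = 17
endpoint = (208/3, -53/4)

Apply edit: d1 := 15/4
  d6 = 1 - d3 = -13
  d7 = d6/3 + d2 = 14/3
  d8 = d6*5 - d7 + d2 = -182/3
  d9 = d7/3 + 1 - d8/2 = 296/9
  d10 = d5 + d1/3 - d6/4 = 29/6
  d11 = 1 - d4 = -6
  d12 = 10 + d4 = 17
Walk from origin (0, 0):
  seg 1: left by d8 = -182/3 → (182/3, 0)
  seg 2: left by d11 = -6 → (200/3, 0)
  seg 3: left by d7 = 14/3 → (62, 0)
  seg 4: right by d5 = 1/3 → (187/3, 0)
  seg 5: up by d1 = 15/4 → (187/3, 15/4)
  seg 6: down by d11 = -6 → (187/3, 39/4)
  seg 7: down by d12 = 17 → (187/3, -29/4)
  seg 8: up by d11 = -6 → (187/3, -53/4)
  seg 9: right by d4 = 7 → (208/3, -53/4)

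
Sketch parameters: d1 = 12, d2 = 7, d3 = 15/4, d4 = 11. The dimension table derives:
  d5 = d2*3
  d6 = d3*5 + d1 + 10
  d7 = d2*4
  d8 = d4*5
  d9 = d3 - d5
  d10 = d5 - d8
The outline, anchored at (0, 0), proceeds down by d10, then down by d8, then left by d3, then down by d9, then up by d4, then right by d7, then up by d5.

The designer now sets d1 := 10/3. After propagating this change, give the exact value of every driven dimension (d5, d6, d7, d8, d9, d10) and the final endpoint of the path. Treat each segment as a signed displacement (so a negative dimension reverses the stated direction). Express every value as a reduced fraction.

d5 = 21
d6 = 385/12
d7 = 28
d8 = 55
d9 = -69/4
d10 = -34
endpoint = (97/4, 113/4)

Apply edit: d1 := 10/3
  d5 = d2*3 = 21
  d6 = d3*5 + d1 + 10 = 385/12
  d7 = d2*4 = 28
  d8 = d4*5 = 55
  d9 = d3 - d5 = -69/4
  d10 = d5 - d8 = -34
Walk from origin (0, 0):
  seg 1: down by d10 = -34 → (0, 34)
  seg 2: down by d8 = 55 → (0, -21)
  seg 3: left by d3 = 15/4 → (-15/4, -21)
  seg 4: down by d9 = -69/4 → (-15/4, -15/4)
  seg 5: up by d4 = 11 → (-15/4, 29/4)
  seg 6: right by d7 = 28 → (97/4, 29/4)
  seg 7: up by d5 = 21 → (97/4, 113/4)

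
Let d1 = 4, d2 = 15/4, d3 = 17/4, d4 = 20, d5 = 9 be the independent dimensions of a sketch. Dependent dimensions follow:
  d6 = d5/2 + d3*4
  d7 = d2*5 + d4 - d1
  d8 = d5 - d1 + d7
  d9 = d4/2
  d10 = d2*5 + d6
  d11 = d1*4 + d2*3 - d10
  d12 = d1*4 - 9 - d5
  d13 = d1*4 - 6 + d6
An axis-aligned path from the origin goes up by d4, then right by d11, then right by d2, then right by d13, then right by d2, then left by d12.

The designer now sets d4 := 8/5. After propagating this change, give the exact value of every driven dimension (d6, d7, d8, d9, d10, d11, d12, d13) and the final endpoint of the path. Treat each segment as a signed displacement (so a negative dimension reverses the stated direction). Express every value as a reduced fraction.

d6 = 43/2
d7 = 327/20
d8 = 427/20
d9 = 4/5
d10 = 161/4
d11 = -13
d12 = -2
d13 = 63/2
endpoint = (28, 8/5)

Apply edit: d4 := 8/5
  d6 = d5/2 + d3*4 = 43/2
  d7 = d2*5 + d4 - d1 = 327/20
  d8 = d5 - d1 + d7 = 427/20
  d9 = d4/2 = 4/5
  d10 = d2*5 + d6 = 161/4
  d11 = d1*4 + d2*3 - d10 = -13
  d12 = d1*4 - 9 - d5 = -2
  d13 = d1*4 - 6 + d6 = 63/2
Walk from origin (0, 0):
  seg 1: up by d4 = 8/5 → (0, 8/5)
  seg 2: right by d11 = -13 → (-13, 8/5)
  seg 3: right by d2 = 15/4 → (-37/4, 8/5)
  seg 4: right by d13 = 63/2 → (89/4, 8/5)
  seg 5: right by d2 = 15/4 → (26, 8/5)
  seg 6: left by d12 = -2 → (28, 8/5)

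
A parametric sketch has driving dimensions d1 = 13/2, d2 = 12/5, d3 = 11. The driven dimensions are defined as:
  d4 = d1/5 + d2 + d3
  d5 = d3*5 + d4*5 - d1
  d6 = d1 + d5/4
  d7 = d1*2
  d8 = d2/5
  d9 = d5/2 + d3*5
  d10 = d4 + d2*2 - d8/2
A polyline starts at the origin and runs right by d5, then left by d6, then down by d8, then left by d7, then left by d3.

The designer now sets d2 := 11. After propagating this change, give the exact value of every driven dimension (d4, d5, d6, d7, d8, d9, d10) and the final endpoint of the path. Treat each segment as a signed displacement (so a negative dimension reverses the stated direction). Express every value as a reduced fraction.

Apply edit: d2 := 11
  d4 = d1/5 + d2 + d3 = 233/10
  d5 = d3*5 + d4*5 - d1 = 165
  d6 = d1 + d5/4 = 191/4
  d7 = d1*2 = 13
  d8 = d2/5 = 11/5
  d9 = d5/2 + d3*5 = 275/2
  d10 = d4 + d2*2 - d8/2 = 221/5
Walk from origin (0, 0):
  seg 1: right by d5 = 165 → (165, 0)
  seg 2: left by d6 = 191/4 → (469/4, 0)
  seg 3: down by d8 = 11/5 → (469/4, -11/5)
  seg 4: left by d7 = 13 → (417/4, -11/5)
  seg 5: left by d3 = 11 → (373/4, -11/5)

d4 = 233/10
d5 = 165
d6 = 191/4
d7 = 13
d8 = 11/5
d9 = 275/2
d10 = 221/5
endpoint = (373/4, -11/5)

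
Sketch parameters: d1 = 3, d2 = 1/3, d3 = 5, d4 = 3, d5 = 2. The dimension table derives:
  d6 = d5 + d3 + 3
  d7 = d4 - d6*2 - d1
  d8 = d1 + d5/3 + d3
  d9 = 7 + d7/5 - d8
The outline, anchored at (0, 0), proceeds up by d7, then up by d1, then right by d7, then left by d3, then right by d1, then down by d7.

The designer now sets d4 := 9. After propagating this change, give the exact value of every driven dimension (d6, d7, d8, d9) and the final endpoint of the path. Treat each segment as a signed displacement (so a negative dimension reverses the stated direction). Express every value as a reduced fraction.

d6 = 10
d7 = -14
d8 = 26/3
d9 = -67/15
endpoint = (-16, 3)

Apply edit: d4 := 9
  d6 = d5 + d3 + 3 = 10
  d7 = d4 - d6*2 - d1 = -14
  d8 = d1 + d5/3 + d3 = 26/3
  d9 = 7 + d7/5 - d8 = -67/15
Walk from origin (0, 0):
  seg 1: up by d7 = -14 → (0, -14)
  seg 2: up by d1 = 3 → (0, -11)
  seg 3: right by d7 = -14 → (-14, -11)
  seg 4: left by d3 = 5 → (-19, -11)
  seg 5: right by d1 = 3 → (-16, -11)
  seg 6: down by d7 = -14 → (-16, 3)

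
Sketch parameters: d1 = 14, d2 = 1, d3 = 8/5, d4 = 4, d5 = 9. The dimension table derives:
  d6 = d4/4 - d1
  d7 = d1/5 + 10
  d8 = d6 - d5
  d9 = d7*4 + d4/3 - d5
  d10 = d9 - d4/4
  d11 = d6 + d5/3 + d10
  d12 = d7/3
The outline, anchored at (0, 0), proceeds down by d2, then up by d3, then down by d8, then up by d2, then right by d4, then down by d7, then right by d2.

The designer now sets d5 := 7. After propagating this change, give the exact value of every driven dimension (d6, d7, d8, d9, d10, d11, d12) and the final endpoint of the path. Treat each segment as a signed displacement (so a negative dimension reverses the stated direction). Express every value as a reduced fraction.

d6 = -13
d7 = 64/5
d8 = -20
d9 = 683/15
d10 = 668/15
d11 = 508/15
d12 = 64/15
endpoint = (5, 44/5)

Apply edit: d5 := 7
  d6 = d4/4 - d1 = -13
  d7 = d1/5 + 10 = 64/5
  d8 = d6 - d5 = -20
  d9 = d7*4 + d4/3 - d5 = 683/15
  d10 = d9 - d4/4 = 668/15
  d11 = d6 + d5/3 + d10 = 508/15
  d12 = d7/3 = 64/15
Walk from origin (0, 0):
  seg 1: down by d2 = 1 → (0, -1)
  seg 2: up by d3 = 8/5 → (0, 3/5)
  seg 3: down by d8 = -20 → (0, 103/5)
  seg 4: up by d2 = 1 → (0, 108/5)
  seg 5: right by d4 = 4 → (4, 108/5)
  seg 6: down by d7 = 64/5 → (4, 44/5)
  seg 7: right by d2 = 1 → (5, 44/5)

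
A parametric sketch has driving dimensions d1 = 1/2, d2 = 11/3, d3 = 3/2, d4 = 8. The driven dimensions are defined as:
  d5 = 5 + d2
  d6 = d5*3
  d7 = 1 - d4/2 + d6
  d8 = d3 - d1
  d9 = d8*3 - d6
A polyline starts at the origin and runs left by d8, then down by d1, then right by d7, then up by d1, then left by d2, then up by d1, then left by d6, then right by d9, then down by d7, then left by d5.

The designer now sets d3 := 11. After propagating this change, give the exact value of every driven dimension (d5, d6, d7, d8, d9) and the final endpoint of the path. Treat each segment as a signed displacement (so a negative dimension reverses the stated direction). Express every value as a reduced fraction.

Apply edit: d3 := 11
  d5 = 5 + d2 = 26/3
  d6 = d5*3 = 26
  d7 = 1 - d4/2 + d6 = 23
  d8 = d3 - d1 = 21/2
  d9 = d8*3 - d6 = 11/2
Walk from origin (0, 0):
  seg 1: left by d8 = 21/2 → (-21/2, 0)
  seg 2: down by d1 = 1/2 → (-21/2, -1/2)
  seg 3: right by d7 = 23 → (25/2, -1/2)
  seg 4: up by d1 = 1/2 → (25/2, 0)
  seg 5: left by d2 = 11/3 → (53/6, 0)
  seg 6: up by d1 = 1/2 → (53/6, 1/2)
  seg 7: left by d6 = 26 → (-103/6, 1/2)
  seg 8: right by d9 = 11/2 → (-35/3, 1/2)
  seg 9: down by d7 = 23 → (-35/3, -45/2)
  seg 10: left by d5 = 26/3 → (-61/3, -45/2)

d5 = 26/3
d6 = 26
d7 = 23
d8 = 21/2
d9 = 11/2
endpoint = (-61/3, -45/2)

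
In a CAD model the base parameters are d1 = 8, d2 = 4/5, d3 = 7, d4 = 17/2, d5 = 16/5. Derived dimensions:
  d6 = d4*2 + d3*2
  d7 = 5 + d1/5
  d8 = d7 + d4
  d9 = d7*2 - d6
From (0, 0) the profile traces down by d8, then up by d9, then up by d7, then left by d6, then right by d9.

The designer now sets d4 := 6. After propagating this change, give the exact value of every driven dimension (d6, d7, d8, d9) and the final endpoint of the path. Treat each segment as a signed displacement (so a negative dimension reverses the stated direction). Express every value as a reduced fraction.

Apply edit: d4 := 6
  d6 = d4*2 + d3*2 = 26
  d7 = 5 + d1/5 = 33/5
  d8 = d7 + d4 = 63/5
  d9 = d7*2 - d6 = -64/5
Walk from origin (0, 0):
  seg 1: down by d8 = 63/5 → (0, -63/5)
  seg 2: up by d9 = -64/5 → (0, -127/5)
  seg 3: up by d7 = 33/5 → (0, -94/5)
  seg 4: left by d6 = 26 → (-26, -94/5)
  seg 5: right by d9 = -64/5 → (-194/5, -94/5)

d6 = 26
d7 = 33/5
d8 = 63/5
d9 = -64/5
endpoint = (-194/5, -94/5)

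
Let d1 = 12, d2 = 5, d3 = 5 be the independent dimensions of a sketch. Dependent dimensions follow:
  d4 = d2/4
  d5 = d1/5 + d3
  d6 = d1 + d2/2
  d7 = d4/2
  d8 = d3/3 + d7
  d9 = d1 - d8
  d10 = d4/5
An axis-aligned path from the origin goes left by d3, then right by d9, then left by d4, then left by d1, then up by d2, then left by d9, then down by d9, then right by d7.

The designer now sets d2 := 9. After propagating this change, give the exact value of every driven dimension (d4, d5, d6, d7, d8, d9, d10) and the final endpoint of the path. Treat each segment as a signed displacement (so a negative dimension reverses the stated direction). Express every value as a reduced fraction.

d4 = 9/4
d5 = 37/5
d6 = 33/2
d7 = 9/8
d8 = 67/24
d9 = 221/24
d10 = 9/20
endpoint = (-145/8, -5/24)

Apply edit: d2 := 9
  d4 = d2/4 = 9/4
  d5 = d1/5 + d3 = 37/5
  d6 = d1 + d2/2 = 33/2
  d7 = d4/2 = 9/8
  d8 = d3/3 + d7 = 67/24
  d9 = d1 - d8 = 221/24
  d10 = d4/5 = 9/20
Walk from origin (0, 0):
  seg 1: left by d3 = 5 → (-5, 0)
  seg 2: right by d9 = 221/24 → (101/24, 0)
  seg 3: left by d4 = 9/4 → (47/24, 0)
  seg 4: left by d1 = 12 → (-241/24, 0)
  seg 5: up by d2 = 9 → (-241/24, 9)
  seg 6: left by d9 = 221/24 → (-77/4, 9)
  seg 7: down by d9 = 221/24 → (-77/4, -5/24)
  seg 8: right by d7 = 9/8 → (-145/8, -5/24)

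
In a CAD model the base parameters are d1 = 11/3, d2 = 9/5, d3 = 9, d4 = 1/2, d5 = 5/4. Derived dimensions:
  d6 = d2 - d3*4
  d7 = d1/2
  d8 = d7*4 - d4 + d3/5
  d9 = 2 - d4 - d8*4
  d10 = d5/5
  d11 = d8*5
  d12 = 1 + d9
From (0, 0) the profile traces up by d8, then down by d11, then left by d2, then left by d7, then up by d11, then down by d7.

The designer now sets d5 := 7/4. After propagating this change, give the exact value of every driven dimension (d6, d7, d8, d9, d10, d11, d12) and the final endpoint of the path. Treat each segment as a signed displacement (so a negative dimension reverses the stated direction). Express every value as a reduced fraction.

d6 = -171/5
d7 = 11/6
d8 = 259/30
d9 = -991/30
d10 = 7/20
d11 = 259/6
d12 = -961/30
endpoint = (-109/30, 34/5)

Apply edit: d5 := 7/4
  d6 = d2 - d3*4 = -171/5
  d7 = d1/2 = 11/6
  d8 = d7*4 - d4 + d3/5 = 259/30
  d9 = 2 - d4 - d8*4 = -991/30
  d10 = d5/5 = 7/20
  d11 = d8*5 = 259/6
  d12 = 1 + d9 = -961/30
Walk from origin (0, 0):
  seg 1: up by d8 = 259/30 → (0, 259/30)
  seg 2: down by d11 = 259/6 → (0, -518/15)
  seg 3: left by d2 = 9/5 → (-9/5, -518/15)
  seg 4: left by d7 = 11/6 → (-109/30, -518/15)
  seg 5: up by d11 = 259/6 → (-109/30, 259/30)
  seg 6: down by d7 = 11/6 → (-109/30, 34/5)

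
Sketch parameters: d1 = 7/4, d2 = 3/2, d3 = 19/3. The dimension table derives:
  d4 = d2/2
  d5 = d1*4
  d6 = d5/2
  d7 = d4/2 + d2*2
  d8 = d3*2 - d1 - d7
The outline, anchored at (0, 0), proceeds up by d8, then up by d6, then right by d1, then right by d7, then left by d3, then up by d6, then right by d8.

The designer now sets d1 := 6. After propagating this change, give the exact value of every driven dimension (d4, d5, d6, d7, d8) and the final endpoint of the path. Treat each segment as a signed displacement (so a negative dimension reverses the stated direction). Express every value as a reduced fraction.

Apply edit: d1 := 6
  d4 = d2/2 = 3/4
  d5 = d1*4 = 24
  d6 = d5/2 = 12
  d7 = d4/2 + d2*2 = 27/8
  d8 = d3*2 - d1 - d7 = 79/24
Walk from origin (0, 0):
  seg 1: up by d8 = 79/24 → (0, 79/24)
  seg 2: up by d6 = 12 → (0, 367/24)
  seg 3: right by d1 = 6 → (6, 367/24)
  seg 4: right by d7 = 27/8 → (75/8, 367/24)
  seg 5: left by d3 = 19/3 → (73/24, 367/24)
  seg 6: up by d6 = 12 → (73/24, 655/24)
  seg 7: right by d8 = 79/24 → (19/3, 655/24)

d4 = 3/4
d5 = 24
d6 = 12
d7 = 27/8
d8 = 79/24
endpoint = (19/3, 655/24)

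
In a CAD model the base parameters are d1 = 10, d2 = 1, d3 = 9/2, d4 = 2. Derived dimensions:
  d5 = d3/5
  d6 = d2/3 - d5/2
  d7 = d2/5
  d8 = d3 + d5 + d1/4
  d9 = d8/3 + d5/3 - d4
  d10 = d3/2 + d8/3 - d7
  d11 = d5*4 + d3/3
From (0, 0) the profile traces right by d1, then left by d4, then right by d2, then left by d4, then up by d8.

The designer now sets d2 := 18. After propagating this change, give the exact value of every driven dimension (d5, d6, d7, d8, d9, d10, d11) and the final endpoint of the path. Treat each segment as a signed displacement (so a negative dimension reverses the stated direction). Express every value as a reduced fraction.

d5 = 9/10
d6 = 111/20
d7 = 18/5
d8 = 79/10
d9 = 14/15
d10 = 77/60
d11 = 51/10
endpoint = (24, 79/10)

Apply edit: d2 := 18
  d5 = d3/5 = 9/10
  d6 = d2/3 - d5/2 = 111/20
  d7 = d2/5 = 18/5
  d8 = d3 + d5 + d1/4 = 79/10
  d9 = d8/3 + d5/3 - d4 = 14/15
  d10 = d3/2 + d8/3 - d7 = 77/60
  d11 = d5*4 + d3/3 = 51/10
Walk from origin (0, 0):
  seg 1: right by d1 = 10 → (10, 0)
  seg 2: left by d4 = 2 → (8, 0)
  seg 3: right by d2 = 18 → (26, 0)
  seg 4: left by d4 = 2 → (24, 0)
  seg 5: up by d8 = 79/10 → (24, 79/10)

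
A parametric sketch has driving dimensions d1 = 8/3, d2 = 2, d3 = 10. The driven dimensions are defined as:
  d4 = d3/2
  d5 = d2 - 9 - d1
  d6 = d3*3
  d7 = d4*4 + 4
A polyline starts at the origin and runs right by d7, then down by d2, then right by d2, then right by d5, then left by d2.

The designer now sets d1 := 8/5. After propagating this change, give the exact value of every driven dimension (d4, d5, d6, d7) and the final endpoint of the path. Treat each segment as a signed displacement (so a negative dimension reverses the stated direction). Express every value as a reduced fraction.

Apply edit: d1 := 8/5
  d4 = d3/2 = 5
  d5 = d2 - 9 - d1 = -43/5
  d6 = d3*3 = 30
  d7 = d4*4 + 4 = 24
Walk from origin (0, 0):
  seg 1: right by d7 = 24 → (24, 0)
  seg 2: down by d2 = 2 → (24, -2)
  seg 3: right by d2 = 2 → (26, -2)
  seg 4: right by d5 = -43/5 → (87/5, -2)
  seg 5: left by d2 = 2 → (77/5, -2)

d4 = 5
d5 = -43/5
d6 = 30
d7 = 24
endpoint = (77/5, -2)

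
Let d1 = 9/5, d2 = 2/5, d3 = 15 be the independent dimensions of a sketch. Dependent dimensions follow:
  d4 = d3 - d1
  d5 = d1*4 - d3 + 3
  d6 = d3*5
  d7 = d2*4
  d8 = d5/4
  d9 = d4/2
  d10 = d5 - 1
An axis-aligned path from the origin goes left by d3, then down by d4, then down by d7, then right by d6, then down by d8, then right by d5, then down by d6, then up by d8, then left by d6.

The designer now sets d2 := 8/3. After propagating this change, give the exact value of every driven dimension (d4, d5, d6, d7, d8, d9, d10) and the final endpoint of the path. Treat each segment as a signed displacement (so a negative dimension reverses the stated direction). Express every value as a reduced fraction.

Apply edit: d2 := 8/3
  d4 = d3 - d1 = 66/5
  d5 = d1*4 - d3 + 3 = -24/5
  d6 = d3*5 = 75
  d7 = d2*4 = 32/3
  d8 = d5/4 = -6/5
  d9 = d4/2 = 33/5
  d10 = d5 - 1 = -29/5
Walk from origin (0, 0):
  seg 1: left by d3 = 15 → (-15, 0)
  seg 2: down by d4 = 66/5 → (-15, -66/5)
  seg 3: down by d7 = 32/3 → (-15, -358/15)
  seg 4: right by d6 = 75 → (60, -358/15)
  seg 5: down by d8 = -6/5 → (60, -68/3)
  seg 6: right by d5 = -24/5 → (276/5, -68/3)
  seg 7: down by d6 = 75 → (276/5, -293/3)
  seg 8: up by d8 = -6/5 → (276/5, -1483/15)
  seg 9: left by d6 = 75 → (-99/5, -1483/15)

d4 = 66/5
d5 = -24/5
d6 = 75
d7 = 32/3
d8 = -6/5
d9 = 33/5
d10 = -29/5
endpoint = (-99/5, -1483/15)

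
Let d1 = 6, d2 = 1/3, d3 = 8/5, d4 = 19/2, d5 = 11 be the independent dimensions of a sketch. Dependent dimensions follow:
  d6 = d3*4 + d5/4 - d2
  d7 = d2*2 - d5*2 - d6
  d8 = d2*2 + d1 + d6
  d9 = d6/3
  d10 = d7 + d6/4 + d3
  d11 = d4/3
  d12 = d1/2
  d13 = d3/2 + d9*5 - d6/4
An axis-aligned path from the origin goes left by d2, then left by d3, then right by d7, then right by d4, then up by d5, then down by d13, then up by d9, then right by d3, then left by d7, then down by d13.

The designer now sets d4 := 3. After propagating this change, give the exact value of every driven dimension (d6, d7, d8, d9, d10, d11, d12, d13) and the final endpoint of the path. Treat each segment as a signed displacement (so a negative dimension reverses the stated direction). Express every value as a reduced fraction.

d6 = 529/60
d7 = -603/20
d8 = 929/60
d9 = 529/180
d10 = -6323/240
d11 = 1
d12 = 3
d13 = 9569/720
endpoint = (8/3, -1517/120)

Apply edit: d4 := 3
  d6 = d3*4 + d5/4 - d2 = 529/60
  d7 = d2*2 - d5*2 - d6 = -603/20
  d8 = d2*2 + d1 + d6 = 929/60
  d9 = d6/3 = 529/180
  d10 = d7 + d6/4 + d3 = -6323/240
  d11 = d4/3 = 1
  d12 = d1/2 = 3
  d13 = d3/2 + d9*5 - d6/4 = 9569/720
Walk from origin (0, 0):
  seg 1: left by d2 = 1/3 → (-1/3, 0)
  seg 2: left by d3 = 8/5 → (-29/15, 0)
  seg 3: right by d7 = -603/20 → (-385/12, 0)
  seg 4: right by d4 = 3 → (-349/12, 0)
  seg 5: up by d5 = 11 → (-349/12, 11)
  seg 6: down by d13 = 9569/720 → (-349/12, -1649/720)
  seg 7: up by d9 = 529/180 → (-349/12, 467/720)
  seg 8: right by d3 = 8/5 → (-1649/60, 467/720)
  seg 9: left by d7 = -603/20 → (8/3, 467/720)
  seg 10: down by d13 = 9569/720 → (8/3, -1517/120)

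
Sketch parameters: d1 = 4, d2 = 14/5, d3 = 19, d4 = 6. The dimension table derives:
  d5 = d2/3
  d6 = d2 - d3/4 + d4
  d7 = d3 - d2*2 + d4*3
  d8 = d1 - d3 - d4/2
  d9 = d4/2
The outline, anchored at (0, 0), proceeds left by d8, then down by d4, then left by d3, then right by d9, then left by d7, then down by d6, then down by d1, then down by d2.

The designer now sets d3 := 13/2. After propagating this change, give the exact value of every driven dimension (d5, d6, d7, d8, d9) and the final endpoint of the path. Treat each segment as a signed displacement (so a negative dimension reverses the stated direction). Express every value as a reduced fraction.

Apply edit: d3 := 13/2
  d5 = d2/3 = 14/15
  d6 = d2 - d3/4 + d4 = 287/40
  d7 = d3 - d2*2 + d4*3 = 189/10
  d8 = d1 - d3 - d4/2 = -11/2
  d9 = d4/2 = 3
Walk from origin (0, 0):
  seg 1: left by d8 = -11/2 → (11/2, 0)
  seg 2: down by d4 = 6 → (11/2, -6)
  seg 3: left by d3 = 13/2 → (-1, -6)
  seg 4: right by d9 = 3 → (2, -6)
  seg 5: left by d7 = 189/10 → (-169/10, -6)
  seg 6: down by d6 = 287/40 → (-169/10, -527/40)
  seg 7: down by d1 = 4 → (-169/10, -687/40)
  seg 8: down by d2 = 14/5 → (-169/10, -799/40)

d5 = 14/15
d6 = 287/40
d7 = 189/10
d8 = -11/2
d9 = 3
endpoint = (-169/10, -799/40)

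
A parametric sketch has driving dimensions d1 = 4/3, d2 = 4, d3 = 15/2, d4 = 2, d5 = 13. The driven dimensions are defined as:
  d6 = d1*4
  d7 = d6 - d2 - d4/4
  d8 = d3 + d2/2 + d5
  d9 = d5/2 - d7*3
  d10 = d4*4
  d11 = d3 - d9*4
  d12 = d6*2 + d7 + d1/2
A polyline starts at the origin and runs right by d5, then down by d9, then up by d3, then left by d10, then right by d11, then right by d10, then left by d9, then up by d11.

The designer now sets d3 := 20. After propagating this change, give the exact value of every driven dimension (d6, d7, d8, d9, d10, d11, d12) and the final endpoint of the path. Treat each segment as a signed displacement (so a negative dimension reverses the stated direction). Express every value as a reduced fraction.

Apply edit: d3 := 20
  d6 = d1*4 = 16/3
  d7 = d6 - d2 - d4/4 = 5/6
  d8 = d3 + d2/2 + d5 = 35
  d9 = d5/2 - d7*3 = 4
  d10 = d4*4 = 8
  d11 = d3 - d9*4 = 4
  d12 = d6*2 + d7 + d1/2 = 73/6
Walk from origin (0, 0):
  seg 1: right by d5 = 13 → (13, 0)
  seg 2: down by d9 = 4 → (13, -4)
  seg 3: up by d3 = 20 → (13, 16)
  seg 4: left by d10 = 8 → (5, 16)
  seg 5: right by d11 = 4 → (9, 16)
  seg 6: right by d10 = 8 → (17, 16)
  seg 7: left by d9 = 4 → (13, 16)
  seg 8: up by d11 = 4 → (13, 20)

d6 = 16/3
d7 = 5/6
d8 = 35
d9 = 4
d10 = 8
d11 = 4
d12 = 73/6
endpoint = (13, 20)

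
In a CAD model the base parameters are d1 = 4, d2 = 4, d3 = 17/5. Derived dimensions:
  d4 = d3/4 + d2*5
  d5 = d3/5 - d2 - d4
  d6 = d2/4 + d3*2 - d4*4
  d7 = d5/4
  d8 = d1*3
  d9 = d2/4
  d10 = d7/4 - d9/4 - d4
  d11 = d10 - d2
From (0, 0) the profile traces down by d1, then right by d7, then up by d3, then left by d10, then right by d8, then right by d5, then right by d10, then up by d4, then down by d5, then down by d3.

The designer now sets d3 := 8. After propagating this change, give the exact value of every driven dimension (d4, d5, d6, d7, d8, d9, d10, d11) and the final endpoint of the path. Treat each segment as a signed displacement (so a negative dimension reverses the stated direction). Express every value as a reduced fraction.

d4 = 22
d5 = -122/5
d6 = -71
d7 = -61/10
d8 = 12
d9 = 1
d10 = -951/40
d11 = -1111/40
endpoint = (-37/2, 212/5)

Apply edit: d3 := 8
  d4 = d3/4 + d2*5 = 22
  d5 = d3/5 - d2 - d4 = -122/5
  d6 = d2/4 + d3*2 - d4*4 = -71
  d7 = d5/4 = -61/10
  d8 = d1*3 = 12
  d9 = d2/4 = 1
  d10 = d7/4 - d9/4 - d4 = -951/40
  d11 = d10 - d2 = -1111/40
Walk from origin (0, 0):
  seg 1: down by d1 = 4 → (0, -4)
  seg 2: right by d7 = -61/10 → (-61/10, -4)
  seg 3: up by d3 = 8 → (-61/10, 4)
  seg 4: left by d10 = -951/40 → (707/40, 4)
  seg 5: right by d8 = 12 → (1187/40, 4)
  seg 6: right by d5 = -122/5 → (211/40, 4)
  seg 7: right by d10 = -951/40 → (-37/2, 4)
  seg 8: up by d4 = 22 → (-37/2, 26)
  seg 9: down by d5 = -122/5 → (-37/2, 252/5)
  seg 10: down by d3 = 8 → (-37/2, 212/5)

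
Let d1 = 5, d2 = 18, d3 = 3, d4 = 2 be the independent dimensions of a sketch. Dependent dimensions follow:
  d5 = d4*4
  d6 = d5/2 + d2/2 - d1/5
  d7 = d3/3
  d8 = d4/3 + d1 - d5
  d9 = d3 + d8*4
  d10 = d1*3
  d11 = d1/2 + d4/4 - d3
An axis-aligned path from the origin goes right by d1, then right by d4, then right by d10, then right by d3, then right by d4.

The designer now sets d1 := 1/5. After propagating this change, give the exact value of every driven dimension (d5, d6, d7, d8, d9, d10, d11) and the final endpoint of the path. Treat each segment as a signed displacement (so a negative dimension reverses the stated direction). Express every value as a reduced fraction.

Apply edit: d1 := 1/5
  d5 = d4*4 = 8
  d6 = d5/2 + d2/2 - d1/5 = 324/25
  d7 = d3/3 = 1
  d8 = d4/3 + d1 - d5 = -107/15
  d9 = d3 + d8*4 = -383/15
  d10 = d1*3 = 3/5
  d11 = d1/2 + d4/4 - d3 = -12/5
Walk from origin (0, 0):
  seg 1: right by d1 = 1/5 → (1/5, 0)
  seg 2: right by d4 = 2 → (11/5, 0)
  seg 3: right by d10 = 3/5 → (14/5, 0)
  seg 4: right by d3 = 3 → (29/5, 0)
  seg 5: right by d4 = 2 → (39/5, 0)

d5 = 8
d6 = 324/25
d7 = 1
d8 = -107/15
d9 = -383/15
d10 = 3/5
d11 = -12/5
endpoint = (39/5, 0)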